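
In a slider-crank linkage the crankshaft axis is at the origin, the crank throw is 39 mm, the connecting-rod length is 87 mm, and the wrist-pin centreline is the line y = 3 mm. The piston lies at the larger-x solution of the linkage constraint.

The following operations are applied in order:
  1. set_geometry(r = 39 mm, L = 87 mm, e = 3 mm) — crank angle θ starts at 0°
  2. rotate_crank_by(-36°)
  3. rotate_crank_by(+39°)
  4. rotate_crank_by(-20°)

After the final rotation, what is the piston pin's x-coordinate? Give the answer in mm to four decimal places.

set_geometry: r = 39 mm, L = 87 mm, e = 3 mm; θ ← 0°
rotate_crank_by(-36°): θ ← 0° -36° = -36°
rotate_crank_by(+39°): θ ← -36° +39° = 3°
rotate_crank_by(-20°): θ ← 3° -20° = -17°
crank pin P = (r cos θ, r sin θ) = (37.295885, -11.402496)
h = r sin θ − e = -11.402496 − 3 = -14.402496
x = r cos θ + √(L² − h²) = 37.295885 + √(7569.0 − 207.4319) = 37.295885 + 85.799581 = 123.095466

123.0955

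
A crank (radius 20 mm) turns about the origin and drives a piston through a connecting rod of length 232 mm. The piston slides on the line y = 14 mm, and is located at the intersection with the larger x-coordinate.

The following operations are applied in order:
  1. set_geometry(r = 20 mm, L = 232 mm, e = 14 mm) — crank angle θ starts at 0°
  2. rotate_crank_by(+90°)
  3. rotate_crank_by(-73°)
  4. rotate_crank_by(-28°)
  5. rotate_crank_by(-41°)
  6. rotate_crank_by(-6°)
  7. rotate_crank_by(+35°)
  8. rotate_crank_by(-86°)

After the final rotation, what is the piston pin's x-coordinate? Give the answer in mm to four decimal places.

set_geometry: r = 20 mm, L = 232 mm, e = 14 mm; θ ← 0°
rotate_crank_by(+90°): θ ← 0° +90° = 90°
rotate_crank_by(-73°): θ ← 90° -73° = 17°
rotate_crank_by(-28°): θ ← 17° -28° = -11°
rotate_crank_by(-41°): θ ← -11° -41° = -52°
rotate_crank_by(-6°): θ ← -52° -6° = -58°
rotate_crank_by(+35°): θ ← -58° +35° = -23°
rotate_crank_by(-86°): θ ← -23° -86° = -109°
crank pin P = (r cos θ, r sin θ) = (-6.511363, -18.910372)
h = r sin θ − e = -18.910372 − 14 = -32.910372
x = r cos θ + √(L² − h²) = -6.511363 + √(53824.0 − 1083.0926) = -6.511363 + 229.653886 = 223.142523

223.1425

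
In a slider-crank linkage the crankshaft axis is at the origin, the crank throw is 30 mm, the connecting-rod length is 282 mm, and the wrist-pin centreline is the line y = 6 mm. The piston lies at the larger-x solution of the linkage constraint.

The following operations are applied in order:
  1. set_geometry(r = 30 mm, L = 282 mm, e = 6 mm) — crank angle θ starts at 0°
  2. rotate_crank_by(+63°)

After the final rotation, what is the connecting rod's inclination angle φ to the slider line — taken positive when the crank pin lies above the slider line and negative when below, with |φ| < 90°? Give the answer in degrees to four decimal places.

set_geometry: r = 30 mm, L = 282 mm, e = 6 mm; θ ← 0°
rotate_crank_by(+63°): θ ← 0° +63° = 63°
crank pin P = (r cos θ, r sin θ) = (13.619715, 26.730196)
h = r sin θ − e = 26.730196 − 6 = 20.730196
sin φ = h / L = 20.730196 / 282 = 0.07351133
φ = arcsin(0.07351133) = 4.215692°

4.2157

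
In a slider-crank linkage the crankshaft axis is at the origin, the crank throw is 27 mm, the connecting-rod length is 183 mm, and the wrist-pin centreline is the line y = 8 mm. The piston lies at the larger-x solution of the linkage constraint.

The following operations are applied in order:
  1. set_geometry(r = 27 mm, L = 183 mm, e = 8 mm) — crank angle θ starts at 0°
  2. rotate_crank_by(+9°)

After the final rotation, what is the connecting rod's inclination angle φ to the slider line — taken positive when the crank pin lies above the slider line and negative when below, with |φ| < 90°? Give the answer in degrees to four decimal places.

-1.1824

set_geometry: r = 27 mm, L = 183 mm, e = 8 mm; θ ← 0°
rotate_crank_by(+9°): θ ← 0° +9° = 9°
crank pin P = (r cos θ, r sin θ) = (26.667585, 4.223731)
h = r sin θ − e = 4.223731 − 8 = -3.776269
sin φ = h / L = -3.776269 / 183 = -0.02063535
φ = arcsin(-0.02063535) = -1.182403°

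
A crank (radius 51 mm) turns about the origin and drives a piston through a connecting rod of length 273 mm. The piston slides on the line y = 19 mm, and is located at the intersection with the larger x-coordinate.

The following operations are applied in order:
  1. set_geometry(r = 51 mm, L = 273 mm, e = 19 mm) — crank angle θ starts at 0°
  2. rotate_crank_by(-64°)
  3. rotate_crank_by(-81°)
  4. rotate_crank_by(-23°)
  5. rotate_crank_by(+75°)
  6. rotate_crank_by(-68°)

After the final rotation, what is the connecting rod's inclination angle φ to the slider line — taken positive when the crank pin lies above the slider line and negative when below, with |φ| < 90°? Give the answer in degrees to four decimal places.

-7.4937

set_geometry: r = 51 mm, L = 273 mm, e = 19 mm; θ ← 0°
rotate_crank_by(-64°): θ ← 0° -64° = -64°
rotate_crank_by(-81°): θ ← -64° -81° = -145°
rotate_crank_by(-23°): θ ← -145° -23° = -168°
rotate_crank_by(+75°): θ ← -168° +75° = -93°
rotate_crank_by(-68°): θ ← -93° -68° = -161°
crank pin P = (r cos θ, r sin θ) = (-48.221447, -16.603976)
h = r sin θ − e = -16.603976 − 19 = -35.603976
sin φ = h / L = -35.603976 / 273 = -0.13041749
φ = arcsin(-0.13041749) = -7.493718°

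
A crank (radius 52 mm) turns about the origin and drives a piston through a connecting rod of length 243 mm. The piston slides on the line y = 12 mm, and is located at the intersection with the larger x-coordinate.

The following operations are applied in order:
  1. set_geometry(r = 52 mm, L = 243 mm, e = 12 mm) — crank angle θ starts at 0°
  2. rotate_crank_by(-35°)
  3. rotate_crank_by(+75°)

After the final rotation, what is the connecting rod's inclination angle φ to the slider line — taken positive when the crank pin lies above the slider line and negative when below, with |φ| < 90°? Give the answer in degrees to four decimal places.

set_geometry: r = 52 mm, L = 243 mm, e = 12 mm; θ ← 0°
rotate_crank_by(-35°): θ ← 0° -35° = -35°
rotate_crank_by(+75°): θ ← -35° +75° = 40°
crank pin P = (r cos θ, r sin θ) = (39.834311, 33.424956)
h = r sin θ − e = 33.424956 − 12 = 21.424956
sin φ = h / L = 21.424956 / 243 = 0.08816854
φ = arcsin(0.08816854) = 5.058253°

5.0583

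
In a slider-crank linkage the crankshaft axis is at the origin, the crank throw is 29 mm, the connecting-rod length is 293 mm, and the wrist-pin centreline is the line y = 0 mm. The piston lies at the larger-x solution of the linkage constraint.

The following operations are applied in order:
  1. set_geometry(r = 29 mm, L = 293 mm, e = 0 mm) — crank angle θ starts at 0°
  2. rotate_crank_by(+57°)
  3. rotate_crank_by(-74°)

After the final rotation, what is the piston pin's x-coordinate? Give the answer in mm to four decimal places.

320.6101

set_geometry: r = 29 mm, L = 293 mm, e = 0 mm; θ ← 0°
rotate_crank_by(+57°): θ ← 0° +57° = 57°
rotate_crank_by(-74°): θ ← 57° -74° = -17°
crank pin P = (r cos θ, r sin θ) = (27.732838, -8.478779)
h = r sin θ − e = -8.478779 − 0 = -8.478779
x = r cos θ + √(L² − h²) = 27.732838 + √(85849.0 − 71.8897) = 27.732838 + 292.877296 = 320.610134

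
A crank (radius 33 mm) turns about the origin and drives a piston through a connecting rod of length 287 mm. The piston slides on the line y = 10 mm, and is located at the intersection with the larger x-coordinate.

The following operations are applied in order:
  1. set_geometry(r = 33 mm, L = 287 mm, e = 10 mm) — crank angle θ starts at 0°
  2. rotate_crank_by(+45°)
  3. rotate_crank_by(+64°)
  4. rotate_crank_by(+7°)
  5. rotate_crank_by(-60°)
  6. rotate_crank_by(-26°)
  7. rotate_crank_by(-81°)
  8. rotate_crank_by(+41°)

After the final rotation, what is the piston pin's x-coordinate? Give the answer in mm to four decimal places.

319.0672

set_geometry: r = 33 mm, L = 287 mm, e = 10 mm; θ ← 0°
rotate_crank_by(+45°): θ ← 0° +45° = 45°
rotate_crank_by(+64°): θ ← 45° +64° = 109°
rotate_crank_by(+7°): θ ← 109° +7° = 116°
rotate_crank_by(-60°): θ ← 116° -60° = 56°
rotate_crank_by(-26°): θ ← 56° -26° = 30°
rotate_crank_by(-81°): θ ← 30° -81° = -51°
rotate_crank_by(+41°): θ ← -51° +41° = -10°
crank pin P = (r cos θ, r sin θ) = (32.498656, -5.730390)
h = r sin θ − e = -5.730390 − 10 = -15.730390
x = r cos θ + √(L² − h²) = 32.498656 + √(82369.0 − 247.4452) = 32.498656 + 286.568587 = 319.067242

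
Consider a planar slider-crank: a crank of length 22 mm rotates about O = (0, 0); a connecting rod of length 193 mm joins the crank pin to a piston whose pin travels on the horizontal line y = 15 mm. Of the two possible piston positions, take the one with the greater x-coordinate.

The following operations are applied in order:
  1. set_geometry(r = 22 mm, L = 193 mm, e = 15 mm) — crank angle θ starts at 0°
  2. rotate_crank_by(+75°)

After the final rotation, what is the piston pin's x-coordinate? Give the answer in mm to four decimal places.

set_geometry: r = 22 mm, L = 193 mm, e = 15 mm; θ ← 0°
rotate_crank_by(+75°): θ ← 0° +75° = 75°
crank pin P = (r cos θ, r sin θ) = (5.694019, 21.250368)
h = r sin θ − e = 21.250368 − 15 = 6.250368
x = r cos θ + √(L² − h²) = 5.694019 + √(37249.0 − 39.0671) = 5.694019 + 192.898763 = 198.592782

198.5928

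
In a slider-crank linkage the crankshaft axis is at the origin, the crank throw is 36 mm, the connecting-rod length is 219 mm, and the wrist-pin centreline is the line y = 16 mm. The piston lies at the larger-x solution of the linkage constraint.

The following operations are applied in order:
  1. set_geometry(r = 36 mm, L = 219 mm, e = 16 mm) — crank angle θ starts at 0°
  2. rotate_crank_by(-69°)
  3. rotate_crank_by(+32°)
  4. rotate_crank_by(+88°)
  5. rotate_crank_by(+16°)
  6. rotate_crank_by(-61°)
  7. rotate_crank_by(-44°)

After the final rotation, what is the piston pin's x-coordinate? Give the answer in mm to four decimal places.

set_geometry: r = 36 mm, L = 219 mm, e = 16 mm; θ ← 0°
rotate_crank_by(-69°): θ ← 0° -69° = -69°
rotate_crank_by(+32°): θ ← -69° +32° = -37°
rotate_crank_by(+88°): θ ← -37° +88° = 51°
rotate_crank_by(+16°): θ ← 51° +16° = 67°
rotate_crank_by(-61°): θ ← 67° -61° = 6°
rotate_crank_by(-44°): θ ← 6° -44° = -38°
crank pin P = (r cos θ, r sin θ) = (28.368387, -22.163813)
h = r sin θ − e = -22.163813 − 16 = -38.163813
x = r cos θ + √(L² − h²) = 28.368387 + √(47961.0 − 1456.4766) = 28.368387 + 215.649075 = 244.017462

244.0175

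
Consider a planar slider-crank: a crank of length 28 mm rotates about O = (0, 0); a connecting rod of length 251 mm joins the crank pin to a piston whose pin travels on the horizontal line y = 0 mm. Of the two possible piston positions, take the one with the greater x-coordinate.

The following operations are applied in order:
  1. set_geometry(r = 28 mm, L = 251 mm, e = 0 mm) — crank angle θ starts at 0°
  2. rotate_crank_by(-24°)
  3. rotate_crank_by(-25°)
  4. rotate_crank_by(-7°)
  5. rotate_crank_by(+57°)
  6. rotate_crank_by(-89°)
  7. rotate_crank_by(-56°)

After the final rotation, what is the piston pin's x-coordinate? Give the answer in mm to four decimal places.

227.8074

set_geometry: r = 28 mm, L = 251 mm, e = 0 mm; θ ← 0°
rotate_crank_by(-24°): θ ← 0° -24° = -24°
rotate_crank_by(-25°): θ ← -24° -25° = -49°
rotate_crank_by(-7°): θ ← -49° -7° = -56°
rotate_crank_by(+57°): θ ← -56° +57° = 1°
rotate_crank_by(-89°): θ ← 1° -89° = -88°
rotate_crank_by(-56°): θ ← -88° -56° = -144°
crank pin P = (r cos θ, r sin θ) = (-22.652476, -16.457987)
h = r sin θ − e = -16.457987 − 0 = -16.457987
x = r cos θ + √(L² − h²) = -22.652476 + √(63001.0 − 270.8653) = -22.652476 + 250.459846 = 227.807371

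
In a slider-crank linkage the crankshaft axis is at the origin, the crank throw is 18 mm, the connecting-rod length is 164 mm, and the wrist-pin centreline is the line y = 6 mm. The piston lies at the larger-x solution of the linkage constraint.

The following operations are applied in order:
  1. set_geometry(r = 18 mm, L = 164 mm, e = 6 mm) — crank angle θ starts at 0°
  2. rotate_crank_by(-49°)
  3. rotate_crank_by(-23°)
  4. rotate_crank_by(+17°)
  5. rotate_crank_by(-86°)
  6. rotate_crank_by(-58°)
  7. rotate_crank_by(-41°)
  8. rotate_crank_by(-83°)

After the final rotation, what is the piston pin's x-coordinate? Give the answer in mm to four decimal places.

set_geometry: r = 18 mm, L = 164 mm, e = 6 mm; θ ← 0°
rotate_crank_by(-49°): θ ← 0° -49° = -49°
rotate_crank_by(-23°): θ ← -49° -23° = -72°
rotate_crank_by(+17°): θ ← -72° +17° = -55°
rotate_crank_by(-86°): θ ← -55° -86° = -141°
rotate_crank_by(-58°): θ ← -141° -58° = -199°
rotate_crank_by(-41°): θ ← -199° -41° = -240°
rotate_crank_by(-83°): θ ← -240° -83° = -323°
crank pin P = (r cos θ, r sin θ) = (14.375439, 10.832670)
h = r sin θ − e = 10.832670 − 6 = 4.832670
x = r cos θ + √(L² − h²) = 14.375439 + √(26896.0 − 23.3547) = 14.375439 + 163.928781 = 178.304220

178.3042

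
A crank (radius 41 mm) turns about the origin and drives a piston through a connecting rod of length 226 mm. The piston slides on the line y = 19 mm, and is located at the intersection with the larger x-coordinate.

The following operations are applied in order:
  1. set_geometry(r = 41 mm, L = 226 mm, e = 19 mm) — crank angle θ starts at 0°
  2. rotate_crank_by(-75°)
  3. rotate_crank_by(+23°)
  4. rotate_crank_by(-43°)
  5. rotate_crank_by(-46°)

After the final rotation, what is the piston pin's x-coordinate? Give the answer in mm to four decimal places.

189.6517

set_geometry: r = 41 mm, L = 226 mm, e = 19 mm; θ ← 0°
rotate_crank_by(-75°): θ ← 0° -75° = -75°
rotate_crank_by(+23°): θ ← -75° +23° = -52°
rotate_crank_by(-43°): θ ← -52° -43° = -95°
rotate_crank_by(-46°): θ ← -95° -46° = -141°
crank pin P = (r cos θ, r sin θ) = (-31.862984, -25.802136)
h = r sin θ − e = -25.802136 − 19 = -44.802136
x = r cos θ + √(L² − h²) = -31.862984 + √(51076.0 − 2007.2314) = -31.862984 + 221.514714 = 189.651730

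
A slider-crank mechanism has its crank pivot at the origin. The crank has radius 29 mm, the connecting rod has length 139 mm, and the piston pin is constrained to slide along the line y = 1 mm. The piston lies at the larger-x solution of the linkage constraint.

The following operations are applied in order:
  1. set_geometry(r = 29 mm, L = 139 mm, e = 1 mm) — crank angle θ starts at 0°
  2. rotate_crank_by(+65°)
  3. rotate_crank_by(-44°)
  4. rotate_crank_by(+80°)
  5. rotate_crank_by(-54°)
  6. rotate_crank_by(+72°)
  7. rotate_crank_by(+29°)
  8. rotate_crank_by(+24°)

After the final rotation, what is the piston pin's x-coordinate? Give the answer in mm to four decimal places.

110.2491

set_geometry: r = 29 mm, L = 139 mm, e = 1 mm; θ ← 0°
rotate_crank_by(+65°): θ ← 0° +65° = 65°
rotate_crank_by(-44°): θ ← 65° -44° = 21°
rotate_crank_by(+80°): θ ← 21° +80° = 101°
rotate_crank_by(-54°): θ ← 101° -54° = 47°
rotate_crank_by(+72°): θ ← 47° +72° = 119°
rotate_crank_by(+29°): θ ← 119° +29° = 148°
rotate_crank_by(+24°): θ ← 148° +24° = 172°
crank pin P = (r cos θ, r sin θ) = (-28.717774, 4.036020)
h = r sin θ − e = 4.036020 − 1 = 3.036020
x = r cos θ + √(L² − h²) = -28.717774 + √(19321.0 − 9.2174) = -28.717774 + 138.966840 = 110.249066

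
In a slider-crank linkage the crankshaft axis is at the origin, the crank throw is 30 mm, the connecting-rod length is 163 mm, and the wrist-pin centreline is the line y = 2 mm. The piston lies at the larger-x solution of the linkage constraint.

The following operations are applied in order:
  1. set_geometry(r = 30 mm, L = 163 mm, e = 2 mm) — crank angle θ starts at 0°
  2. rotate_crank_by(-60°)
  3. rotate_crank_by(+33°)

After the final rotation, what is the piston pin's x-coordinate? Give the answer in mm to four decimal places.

set_geometry: r = 30 mm, L = 163 mm, e = 2 mm; θ ← 0°
rotate_crank_by(-60°): θ ← 0° -60° = -60°
rotate_crank_by(+33°): θ ← -60° +33° = -27°
crank pin P = (r cos θ, r sin θ) = (26.730196, -13.619715)
h = r sin θ − e = -13.619715 − 2 = -15.619715
x = r cos θ + √(L² − h²) = 26.730196 + √(26569.0 − 243.9755) = 26.730196 + 162.249883 = 188.980079

188.9801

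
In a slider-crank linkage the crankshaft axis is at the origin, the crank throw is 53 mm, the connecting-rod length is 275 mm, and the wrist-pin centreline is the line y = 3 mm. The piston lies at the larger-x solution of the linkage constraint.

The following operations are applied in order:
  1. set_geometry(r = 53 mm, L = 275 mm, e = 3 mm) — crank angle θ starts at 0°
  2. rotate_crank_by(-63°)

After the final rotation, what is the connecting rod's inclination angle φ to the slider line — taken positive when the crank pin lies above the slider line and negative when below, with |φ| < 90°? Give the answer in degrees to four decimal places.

set_geometry: r = 53 mm, L = 275 mm, e = 3 mm; θ ← 0°
rotate_crank_by(-63°): θ ← 0° -63° = -63°
crank pin P = (r cos θ, r sin θ) = (24.061496, -47.223346)
h = r sin θ − e = -47.223346 − 3 = -50.223346
sin φ = h / L = -50.223346 / 275 = -0.18263035
φ = arcsin(-0.18263035) = -10.523008°

-10.5230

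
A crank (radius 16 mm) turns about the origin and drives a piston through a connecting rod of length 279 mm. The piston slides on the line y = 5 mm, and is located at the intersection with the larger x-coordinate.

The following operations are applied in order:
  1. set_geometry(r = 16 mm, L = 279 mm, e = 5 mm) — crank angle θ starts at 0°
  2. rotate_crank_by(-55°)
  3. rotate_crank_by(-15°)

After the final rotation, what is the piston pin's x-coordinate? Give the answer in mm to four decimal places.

283.7520

set_geometry: r = 16 mm, L = 279 mm, e = 5 mm; θ ← 0°
rotate_crank_by(-55°): θ ← 0° -55° = -55°
rotate_crank_by(-15°): θ ← -55° -15° = -70°
crank pin P = (r cos θ, r sin θ) = (5.472322, -15.035082)
h = r sin θ − e = -15.035082 − 5 = -20.035082
x = r cos θ + √(L² − h²) = 5.472322 + √(77841.0 − 401.4045) = 5.472322 + 278.279707 = 283.752030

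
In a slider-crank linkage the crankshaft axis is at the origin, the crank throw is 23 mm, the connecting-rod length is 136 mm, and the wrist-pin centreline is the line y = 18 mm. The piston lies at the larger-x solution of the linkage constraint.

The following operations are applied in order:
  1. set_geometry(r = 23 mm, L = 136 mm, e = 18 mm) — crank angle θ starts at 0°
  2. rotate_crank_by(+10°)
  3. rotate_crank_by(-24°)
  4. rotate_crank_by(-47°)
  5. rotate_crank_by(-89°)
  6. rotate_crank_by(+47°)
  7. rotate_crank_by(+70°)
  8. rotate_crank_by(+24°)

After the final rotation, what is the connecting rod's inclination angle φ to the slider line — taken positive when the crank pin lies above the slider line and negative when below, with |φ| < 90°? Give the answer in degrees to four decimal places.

set_geometry: r = 23 mm, L = 136 mm, e = 18 mm; θ ← 0°
rotate_crank_by(+10°): θ ← 0° +10° = 10°
rotate_crank_by(-24°): θ ← 10° -24° = -14°
rotate_crank_by(-47°): θ ← -14° -47° = -61°
rotate_crank_by(-89°): θ ← -61° -89° = -150°
rotate_crank_by(+47°): θ ← -150° +47° = -103°
rotate_crank_by(+70°): θ ← -103° +70° = -33°
rotate_crank_by(+24°): θ ← -33° +24° = -9°
crank pin P = (r cos θ, r sin θ) = (22.716832, -3.597993)
h = r sin θ − e = -3.597993 − 18 = -21.597993
sin φ = h / L = -21.597993 / 136 = -0.15880877
φ = arcsin(-0.15880877) = -9.137760°

-9.1378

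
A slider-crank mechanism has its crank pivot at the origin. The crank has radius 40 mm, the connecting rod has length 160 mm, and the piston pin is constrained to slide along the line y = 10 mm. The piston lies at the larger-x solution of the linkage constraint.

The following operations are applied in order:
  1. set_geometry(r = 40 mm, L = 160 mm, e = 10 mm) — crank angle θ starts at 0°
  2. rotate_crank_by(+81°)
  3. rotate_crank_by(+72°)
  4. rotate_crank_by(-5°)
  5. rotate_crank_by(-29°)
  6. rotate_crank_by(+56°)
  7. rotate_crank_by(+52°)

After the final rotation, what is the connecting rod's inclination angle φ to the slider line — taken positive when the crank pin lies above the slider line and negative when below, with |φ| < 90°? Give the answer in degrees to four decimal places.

-14.2018

set_geometry: r = 40 mm, L = 160 mm, e = 10 mm; θ ← 0°
rotate_crank_by(+81°): θ ← 0° +81° = 81°
rotate_crank_by(+72°): θ ← 81° +72° = 153°
rotate_crank_by(-5°): θ ← 153° -5° = 148°
rotate_crank_by(-29°): θ ← 148° -29° = 119°
rotate_crank_by(+56°): θ ← 119° +56° = 175°
rotate_crank_by(+52°): θ ← 175° +52° = 227°
crank pin P = (r cos θ, r sin θ) = (-27.279934, -29.254148)
h = r sin θ − e = -29.254148 − 10 = -39.254148
sin φ = h / L = -39.254148 / 160 = -0.24533843
φ = arcsin(-0.24533843) = -14.201834°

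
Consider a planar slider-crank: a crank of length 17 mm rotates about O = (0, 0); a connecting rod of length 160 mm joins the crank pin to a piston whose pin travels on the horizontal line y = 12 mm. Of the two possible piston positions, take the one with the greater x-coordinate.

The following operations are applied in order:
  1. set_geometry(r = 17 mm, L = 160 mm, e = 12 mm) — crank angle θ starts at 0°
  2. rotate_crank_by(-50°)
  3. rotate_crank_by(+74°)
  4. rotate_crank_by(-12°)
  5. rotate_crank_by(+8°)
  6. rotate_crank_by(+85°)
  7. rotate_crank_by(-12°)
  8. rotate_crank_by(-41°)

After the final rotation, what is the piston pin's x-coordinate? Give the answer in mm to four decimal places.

set_geometry: r = 17 mm, L = 160 mm, e = 12 mm; θ ← 0°
rotate_crank_by(-50°): θ ← 0° -50° = -50°
rotate_crank_by(+74°): θ ← -50° +74° = 24°
rotate_crank_by(-12°): θ ← 24° -12° = 12°
rotate_crank_by(+8°): θ ← 12° +8° = 20°
rotate_crank_by(+85°): θ ← 20° +85° = 105°
rotate_crank_by(-12°): θ ← 105° -12° = 93°
rotate_crank_by(-41°): θ ← 93° -41° = 52°
crank pin P = (r cos θ, r sin θ) = (10.466245, 13.396183)
h = r sin θ − e = 13.396183 − 12 = 1.396183
x = r cos θ + √(L² − h²) = 10.466245 + √(25600.0 − 1.9493) = 10.466245 + 159.993908 = 170.460153

170.4602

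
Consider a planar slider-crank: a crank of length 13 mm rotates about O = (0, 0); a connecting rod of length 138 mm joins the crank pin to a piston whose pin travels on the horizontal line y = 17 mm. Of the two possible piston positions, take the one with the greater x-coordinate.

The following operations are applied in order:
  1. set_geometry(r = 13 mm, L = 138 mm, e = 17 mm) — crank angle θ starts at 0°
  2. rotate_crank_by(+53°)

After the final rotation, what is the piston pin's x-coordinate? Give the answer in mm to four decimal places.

145.6648

set_geometry: r = 13 mm, L = 138 mm, e = 17 mm; θ ← 0°
rotate_crank_by(+53°): θ ← 0° +53° = 53°
crank pin P = (r cos θ, r sin θ) = (7.823595, 10.382262)
h = r sin θ − e = 10.382262 − 17 = -6.617738
x = r cos θ + √(L² − h²) = 7.823595 + √(19044.0 − 43.7945) = 7.823595 + 137.841233 = 145.664828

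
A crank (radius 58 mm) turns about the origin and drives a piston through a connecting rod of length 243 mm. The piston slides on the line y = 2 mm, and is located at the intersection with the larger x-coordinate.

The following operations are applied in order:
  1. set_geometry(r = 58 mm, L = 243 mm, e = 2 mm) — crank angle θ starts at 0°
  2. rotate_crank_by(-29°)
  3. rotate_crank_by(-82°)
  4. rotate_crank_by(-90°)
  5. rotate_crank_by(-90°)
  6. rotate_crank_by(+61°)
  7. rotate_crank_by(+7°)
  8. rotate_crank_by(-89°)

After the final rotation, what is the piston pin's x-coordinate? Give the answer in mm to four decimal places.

278.3082

set_geometry: r = 58 mm, L = 243 mm, e = 2 mm; θ ← 0°
rotate_crank_by(-29°): θ ← 0° -29° = -29°
rotate_crank_by(-82°): θ ← -29° -82° = -111°
rotate_crank_by(-90°): θ ← -111° -90° = -201°
rotate_crank_by(-90°): θ ← -201° -90° = -291°
rotate_crank_by(+61°): θ ← -291° +61° = -230°
rotate_crank_by(+7°): θ ← -230° +7° = -223°
rotate_crank_by(-89°): θ ← -223° -89° = -312°
crank pin P = (r cos θ, r sin θ) = (38.809575, 43.102400)
h = r sin θ − e = 43.102400 − 2 = 41.102400
x = r cos θ + √(L² − h²) = 38.809575 + √(59049.0 − 1689.4073) = 38.809575 + 239.498628 = 278.308203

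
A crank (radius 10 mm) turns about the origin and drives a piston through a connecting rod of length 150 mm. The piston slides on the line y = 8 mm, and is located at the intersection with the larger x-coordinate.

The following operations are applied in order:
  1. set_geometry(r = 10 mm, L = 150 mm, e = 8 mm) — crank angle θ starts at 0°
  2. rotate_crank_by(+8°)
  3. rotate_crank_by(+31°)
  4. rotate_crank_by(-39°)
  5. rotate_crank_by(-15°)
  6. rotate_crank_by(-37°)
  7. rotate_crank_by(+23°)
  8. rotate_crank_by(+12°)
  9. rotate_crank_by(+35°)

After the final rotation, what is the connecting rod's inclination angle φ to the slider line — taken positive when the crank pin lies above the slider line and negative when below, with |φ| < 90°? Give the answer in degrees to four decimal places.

set_geometry: r = 10 mm, L = 150 mm, e = 8 mm; θ ← 0°
rotate_crank_by(+8°): θ ← 0° +8° = 8°
rotate_crank_by(+31°): θ ← 8° +31° = 39°
rotate_crank_by(-39°): θ ← 39° -39° = 0°
rotate_crank_by(-15°): θ ← 0° -15° = -15°
rotate_crank_by(-37°): θ ← -15° -37° = -52°
rotate_crank_by(+23°): θ ← -52° +23° = -29°
rotate_crank_by(+12°): θ ← -29° +12° = -17°
rotate_crank_by(+35°): θ ← -17° +35° = 18°
crank pin P = (r cos θ, r sin θ) = (9.510565, 3.090170)
h = r sin θ − e = 3.090170 − 8 = -4.909830
sin φ = h / L = -4.909830 / 150 = -0.03273220
φ = arcsin(-0.03273220) = -1.875752°

-1.8758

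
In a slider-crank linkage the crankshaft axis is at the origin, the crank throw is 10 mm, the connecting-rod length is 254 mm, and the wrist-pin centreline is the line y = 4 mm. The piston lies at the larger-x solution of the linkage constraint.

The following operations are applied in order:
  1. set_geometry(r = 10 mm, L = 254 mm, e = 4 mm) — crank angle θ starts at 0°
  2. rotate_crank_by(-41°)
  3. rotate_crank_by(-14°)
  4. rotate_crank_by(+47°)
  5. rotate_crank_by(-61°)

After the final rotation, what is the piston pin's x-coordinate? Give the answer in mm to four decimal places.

257.2334

set_geometry: r = 10 mm, L = 254 mm, e = 4 mm; θ ← 0°
rotate_crank_by(-41°): θ ← 0° -41° = -41°
rotate_crank_by(-14°): θ ← -41° -14° = -55°
rotate_crank_by(+47°): θ ← -55° +47° = -8°
rotate_crank_by(-61°): θ ← -8° -61° = -69°
crank pin P = (r cos θ, r sin θ) = (3.583679, -9.335804)
h = r sin θ − e = -9.335804 − 4 = -13.335804
x = r cos θ + √(L² − h²) = 3.583679 + √(64516.0 − 177.8437) = 3.583679 + 253.649672 = 257.233352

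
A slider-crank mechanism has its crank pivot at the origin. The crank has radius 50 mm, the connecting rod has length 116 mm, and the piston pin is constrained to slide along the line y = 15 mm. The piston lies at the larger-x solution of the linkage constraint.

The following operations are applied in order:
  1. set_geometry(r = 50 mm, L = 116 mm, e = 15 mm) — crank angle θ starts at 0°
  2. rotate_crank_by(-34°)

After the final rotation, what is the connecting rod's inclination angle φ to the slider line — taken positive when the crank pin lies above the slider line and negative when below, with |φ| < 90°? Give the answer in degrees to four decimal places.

-21.7367

set_geometry: r = 50 mm, L = 116 mm, e = 15 mm; θ ← 0°
rotate_crank_by(-34°): θ ← 0° -34° = -34°
crank pin P = (r cos θ, r sin θ) = (41.451879, -27.959645)
h = r sin θ − e = -27.959645 − 15 = -42.959645
sin φ = h / L = -42.959645 / 116 = -0.37034177
φ = arcsin(-0.37034177) = -21.736697°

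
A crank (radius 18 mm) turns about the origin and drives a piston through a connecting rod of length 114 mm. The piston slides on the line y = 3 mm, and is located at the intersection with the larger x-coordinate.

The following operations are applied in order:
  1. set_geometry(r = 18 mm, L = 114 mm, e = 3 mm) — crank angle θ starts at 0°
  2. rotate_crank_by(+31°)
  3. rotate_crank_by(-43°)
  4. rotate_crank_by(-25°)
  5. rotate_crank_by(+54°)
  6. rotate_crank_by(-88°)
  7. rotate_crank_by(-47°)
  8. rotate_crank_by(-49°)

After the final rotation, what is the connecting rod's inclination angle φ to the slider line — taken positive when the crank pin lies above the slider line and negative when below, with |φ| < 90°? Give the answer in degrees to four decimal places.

set_geometry: r = 18 mm, L = 114 mm, e = 3 mm; θ ← 0°
rotate_crank_by(+31°): θ ← 0° +31° = 31°
rotate_crank_by(-43°): θ ← 31° -43° = -12°
rotate_crank_by(-25°): θ ← -12° -25° = -37°
rotate_crank_by(+54°): θ ← -37° +54° = 17°
rotate_crank_by(-88°): θ ← 17° -88° = -71°
rotate_crank_by(-47°): θ ← -71° -47° = -118°
rotate_crank_by(-49°): θ ← -118° -49° = -167°
crank pin P = (r cos θ, r sin θ) = (-17.538661, -4.049119)
h = r sin θ − e = -4.049119 − 3 = -7.049119
sin φ = h / L = -7.049119 / 114 = -0.06183438
φ = arcsin(-0.06183438) = -3.545110°

-3.5451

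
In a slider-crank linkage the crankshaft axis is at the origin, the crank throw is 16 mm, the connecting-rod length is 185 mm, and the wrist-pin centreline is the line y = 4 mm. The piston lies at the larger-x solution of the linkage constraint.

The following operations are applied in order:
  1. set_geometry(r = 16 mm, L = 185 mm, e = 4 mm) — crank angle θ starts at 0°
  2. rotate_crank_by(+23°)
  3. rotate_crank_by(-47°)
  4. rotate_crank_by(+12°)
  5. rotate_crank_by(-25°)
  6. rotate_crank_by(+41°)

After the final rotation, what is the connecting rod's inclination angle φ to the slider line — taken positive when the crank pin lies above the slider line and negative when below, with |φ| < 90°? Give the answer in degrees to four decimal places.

set_geometry: r = 16 mm, L = 185 mm, e = 4 mm; θ ← 0°
rotate_crank_by(+23°): θ ← 0° +23° = 23°
rotate_crank_by(-47°): θ ← 23° -47° = -24°
rotate_crank_by(+12°): θ ← -24° +12° = -12°
rotate_crank_by(-25°): θ ← -12° -25° = -37°
rotate_crank_by(+41°): θ ← -37° +41° = 4°
crank pin P = (r cos θ, r sin θ) = (15.961025, 1.116104)
h = r sin θ − e = 1.116104 − 4 = -2.883896
sin φ = h / L = -2.883896 / 185 = -0.01558863
φ = arcsin(-0.01558863) = -0.893199°

-0.8932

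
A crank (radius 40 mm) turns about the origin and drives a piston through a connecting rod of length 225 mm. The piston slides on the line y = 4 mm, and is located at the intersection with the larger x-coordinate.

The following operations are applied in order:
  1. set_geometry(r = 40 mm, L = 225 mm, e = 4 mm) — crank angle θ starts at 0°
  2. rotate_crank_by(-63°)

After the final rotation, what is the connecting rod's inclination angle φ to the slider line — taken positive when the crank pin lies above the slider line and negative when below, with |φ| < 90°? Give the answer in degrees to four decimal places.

-10.1473

set_geometry: r = 40 mm, L = 225 mm, e = 4 mm; θ ← 0°
rotate_crank_by(-63°): θ ← 0° -63° = -63°
crank pin P = (r cos θ, r sin θ) = (18.159620, -35.640261)
h = r sin θ − e = -35.640261 − 4 = -39.640261
sin φ = h / L = -39.640261 / 225 = -0.17617894
φ = arcsin(-0.17617894) = -10.147272°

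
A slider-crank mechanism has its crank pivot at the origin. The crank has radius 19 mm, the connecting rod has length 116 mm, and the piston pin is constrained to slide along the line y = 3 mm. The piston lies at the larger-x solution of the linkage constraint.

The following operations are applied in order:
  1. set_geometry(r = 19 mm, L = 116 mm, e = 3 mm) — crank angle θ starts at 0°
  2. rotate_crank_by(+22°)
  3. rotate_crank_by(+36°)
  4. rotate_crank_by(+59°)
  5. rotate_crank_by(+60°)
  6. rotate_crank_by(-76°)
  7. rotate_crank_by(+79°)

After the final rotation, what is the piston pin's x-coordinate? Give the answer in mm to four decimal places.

set_geometry: r = 19 mm, L = 116 mm, e = 3 mm; θ ← 0°
rotate_crank_by(+22°): θ ← 0° +22° = 22°
rotate_crank_by(+36°): θ ← 22° +36° = 58°
rotate_crank_by(+59°): θ ← 58° +59° = 117°
rotate_crank_by(+60°): θ ← 117° +60° = 177°
rotate_crank_by(-76°): θ ← 177° -76° = 101°
rotate_crank_by(+79°): θ ← 101° +79° = 180°
crank pin P = (r cos θ, r sin θ) = (-19.000000, 0.000000)
h = r sin θ − e = 0.000000 − 3 = -3.000000
x = r cos θ + √(L² − h²) = -19.000000 + √(13456.0 − 9.0000) = -19.000000 + 115.961200 = 96.961200

96.9612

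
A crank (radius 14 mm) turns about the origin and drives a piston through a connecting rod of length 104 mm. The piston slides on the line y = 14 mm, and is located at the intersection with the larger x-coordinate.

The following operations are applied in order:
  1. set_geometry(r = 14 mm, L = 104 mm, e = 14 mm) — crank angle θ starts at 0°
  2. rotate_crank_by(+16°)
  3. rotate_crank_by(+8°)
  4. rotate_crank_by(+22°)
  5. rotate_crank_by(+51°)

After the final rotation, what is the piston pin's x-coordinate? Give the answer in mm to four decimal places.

102.2938

set_geometry: r = 14 mm, L = 104 mm, e = 14 mm; θ ← 0°
rotate_crank_by(+16°): θ ← 0° +16° = 16°
rotate_crank_by(+8°): θ ← 16° +8° = 24°
rotate_crank_by(+22°): θ ← 24° +22° = 46°
rotate_crank_by(+51°): θ ← 46° +51° = 97°
crank pin P = (r cos θ, r sin θ) = (-1.706171, 13.895646)
h = r sin θ − e = 13.895646 − 14 = -0.104354
x = r cos θ + √(L² − h²) = -1.706171 + √(10816.0 − 0.0109) = -1.706171 + 103.999948 = 102.293777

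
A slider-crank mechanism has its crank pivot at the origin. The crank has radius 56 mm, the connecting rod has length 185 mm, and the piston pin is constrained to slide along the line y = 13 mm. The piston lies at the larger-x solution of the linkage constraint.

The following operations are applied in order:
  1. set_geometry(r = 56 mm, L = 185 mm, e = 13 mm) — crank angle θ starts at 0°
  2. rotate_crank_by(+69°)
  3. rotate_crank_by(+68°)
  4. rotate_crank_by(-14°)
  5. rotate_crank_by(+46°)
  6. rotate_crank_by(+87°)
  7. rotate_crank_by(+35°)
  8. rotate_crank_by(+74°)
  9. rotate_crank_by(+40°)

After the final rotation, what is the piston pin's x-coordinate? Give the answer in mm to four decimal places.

222.6760

set_geometry: r = 56 mm, L = 185 mm, e = 13 mm; θ ← 0°
rotate_crank_by(+69°): θ ← 0° +69° = 69°
rotate_crank_by(+68°): θ ← 69° +68° = 137°
rotate_crank_by(-14°): θ ← 137° -14° = 123°
rotate_crank_by(+46°): θ ← 123° +46° = 169°
rotate_crank_by(+87°): θ ← 169° +87° = 256°
rotate_crank_by(+35°): θ ← 256° +35° = 291°
rotate_crank_by(+74°): θ ← 291° +74° = 365°
rotate_crank_by(+40°): θ ← 365° +40° = 405°
crank pin P = (r cos θ, r sin θ) = (39.597980, 39.597980)
h = r sin θ − e = 39.597980 − 13 = 26.597980
x = r cos θ + √(L² − h²) = 39.597980 + √(34225.0 − 707.4525) = 39.597980 + 183.077982 = 222.675962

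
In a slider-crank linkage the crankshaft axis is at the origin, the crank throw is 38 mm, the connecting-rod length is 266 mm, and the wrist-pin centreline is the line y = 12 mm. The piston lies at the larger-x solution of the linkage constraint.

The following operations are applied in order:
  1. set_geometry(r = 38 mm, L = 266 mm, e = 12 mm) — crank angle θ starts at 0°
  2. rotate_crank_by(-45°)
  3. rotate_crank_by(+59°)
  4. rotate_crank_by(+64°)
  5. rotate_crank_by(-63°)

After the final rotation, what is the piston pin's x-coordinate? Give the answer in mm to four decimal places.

302.6964

set_geometry: r = 38 mm, L = 266 mm, e = 12 mm; θ ← 0°
rotate_crank_by(-45°): θ ← 0° -45° = -45°
rotate_crank_by(+59°): θ ← -45° +59° = 14°
rotate_crank_by(+64°): θ ← 14° +64° = 78°
rotate_crank_by(-63°): θ ← 78° -63° = 15°
crank pin P = (r cos θ, r sin θ) = (36.705181, 9.835124)
h = r sin θ − e = 9.835124 − 12 = -2.164876
x = r cos θ + √(L² − h²) = 36.705181 + √(70756.0 − 4.6867) = 36.705181 + 265.991190 = 302.696372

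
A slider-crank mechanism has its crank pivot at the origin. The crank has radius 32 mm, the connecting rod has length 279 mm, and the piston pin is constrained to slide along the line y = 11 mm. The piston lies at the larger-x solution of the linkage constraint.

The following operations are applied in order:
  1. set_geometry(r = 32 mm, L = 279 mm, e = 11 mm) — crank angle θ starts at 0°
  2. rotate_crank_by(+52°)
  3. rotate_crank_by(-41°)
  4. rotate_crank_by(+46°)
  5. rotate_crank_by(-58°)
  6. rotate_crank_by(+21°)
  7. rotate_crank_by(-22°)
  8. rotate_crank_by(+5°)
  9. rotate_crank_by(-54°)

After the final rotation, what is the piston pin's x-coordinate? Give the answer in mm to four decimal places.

set_geometry: r = 32 mm, L = 279 mm, e = 11 mm; θ ← 0°
rotate_crank_by(+52°): θ ← 0° +52° = 52°
rotate_crank_by(-41°): θ ← 52° -41° = 11°
rotate_crank_by(+46°): θ ← 11° +46° = 57°
rotate_crank_by(-58°): θ ← 57° -58° = -1°
rotate_crank_by(+21°): θ ← -1° +21° = 20°
rotate_crank_by(-22°): θ ← 20° -22° = -2°
rotate_crank_by(+5°): θ ← -2° +5° = 3°
rotate_crank_by(-54°): θ ← 3° -54° = -51°
crank pin P = (r cos θ, r sin θ) = (20.138253, -24.868671)
h = r sin θ − e = -24.868671 − 11 = -35.868671
x = r cos θ + √(L² − h²) = 20.138253 + √(77841.0 − 1286.5615) = 20.138253 + 276.684728 = 296.822980

296.8230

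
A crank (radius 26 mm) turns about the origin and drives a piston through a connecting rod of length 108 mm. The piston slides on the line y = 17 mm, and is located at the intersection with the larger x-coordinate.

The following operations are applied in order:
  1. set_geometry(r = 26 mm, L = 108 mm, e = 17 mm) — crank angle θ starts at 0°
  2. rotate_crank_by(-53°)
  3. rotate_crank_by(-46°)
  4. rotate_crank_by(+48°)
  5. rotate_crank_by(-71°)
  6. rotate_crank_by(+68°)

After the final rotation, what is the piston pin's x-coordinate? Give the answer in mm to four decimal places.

set_geometry: r = 26 mm, L = 108 mm, e = 17 mm; θ ← 0°
rotate_crank_by(-53°): θ ← 0° -53° = -53°
rotate_crank_by(-46°): θ ← -53° -46° = -99°
rotate_crank_by(+48°): θ ← -99° +48° = -51°
rotate_crank_by(-71°): θ ← -51° -71° = -122°
rotate_crank_by(+68°): θ ← -122° +68° = -54°
crank pin P = (r cos θ, r sin θ) = (15.282417, -21.034442)
h = r sin θ − e = -21.034442 − 17 = -38.034442
x = r cos θ + √(L² − h²) = 15.282417 + √(11664.0 − 1446.6188) = 15.282417 + 101.081063 = 116.363479

116.3635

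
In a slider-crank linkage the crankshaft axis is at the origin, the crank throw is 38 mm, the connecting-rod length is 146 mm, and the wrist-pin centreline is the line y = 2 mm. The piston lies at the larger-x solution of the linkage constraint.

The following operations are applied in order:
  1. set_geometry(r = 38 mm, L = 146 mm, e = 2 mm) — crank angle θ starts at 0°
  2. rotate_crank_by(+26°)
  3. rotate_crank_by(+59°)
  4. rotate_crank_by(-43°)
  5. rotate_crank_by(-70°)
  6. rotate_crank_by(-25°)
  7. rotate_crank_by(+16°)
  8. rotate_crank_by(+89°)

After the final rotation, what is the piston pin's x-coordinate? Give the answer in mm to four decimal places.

set_geometry: r = 38 mm, L = 146 mm, e = 2 mm; θ ← 0°
rotate_crank_by(+26°): θ ← 0° +26° = 26°
rotate_crank_by(+59°): θ ← 26° +59° = 85°
rotate_crank_by(-43°): θ ← 85° -43° = 42°
rotate_crank_by(-70°): θ ← 42° -70° = -28°
rotate_crank_by(-25°): θ ← -28° -25° = -53°
rotate_crank_by(+16°): θ ← -53° +16° = -37°
rotate_crank_by(+89°): θ ← -37° +89° = 52°
crank pin P = (r cos θ, r sin θ) = (23.395136, 29.944409)
h = r sin θ − e = 29.944409 − 2 = 27.944409
x = r cos θ + √(L² − h²) = 23.395136 + √(21316.0 − 780.8900) = 23.395136 + 143.300768 = 166.695904

166.6959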